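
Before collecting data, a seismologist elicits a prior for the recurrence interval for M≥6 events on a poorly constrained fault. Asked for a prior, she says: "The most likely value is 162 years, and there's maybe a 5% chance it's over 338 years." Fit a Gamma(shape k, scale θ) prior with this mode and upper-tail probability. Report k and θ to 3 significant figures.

Gamma(k,θ) with k>1 has mode (k−1)θ, so θ = 162/(k−1).
Need P(X < 338) = 0.95 with θ tied to k this way. Start at k = 2, θ = 162: P(X<338) ≈ 0.617.
Too low — raise k to concentrate. Iterating converges to k ≈ 6.11.
Then θ = 162/(6.11−1) ≈ 31.7.

k ≈ 6.11, θ ≈ 31.7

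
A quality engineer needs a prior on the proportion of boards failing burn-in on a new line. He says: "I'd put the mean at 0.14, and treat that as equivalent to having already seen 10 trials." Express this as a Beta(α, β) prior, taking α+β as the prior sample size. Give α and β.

α = 1.4, β = 8.6

Under the effective-sample-size interpretation, Beta(α, β) has prior mean α/(α+β) and prior sample size α+β.
So α+β = 10 and α/(α+β) = 0.14, giving α = 0.14·10 = 1.4 and β = 10 − 1.4 = 8.6.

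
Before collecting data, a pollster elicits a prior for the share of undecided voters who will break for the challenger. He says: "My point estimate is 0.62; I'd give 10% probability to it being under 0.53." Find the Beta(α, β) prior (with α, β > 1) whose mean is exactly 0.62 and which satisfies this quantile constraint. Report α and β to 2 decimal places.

With mean 0.62 fixed, write α = 0.62s, β = 0.38s where s = α+β.
Need P(θ < 0.53) = 0.1 under Beta(0.62s, 0.38s). Normal approximation: (q−m)/√(m(1−m)/s) ≈ z_{0.1} = -1.28, so s ≈ 0.62·0.38·(-1.28)²/(0.53−0.62)² = 47.8.
At s = 47.8: P(θ<0.53) ≈ 0.102. Adjusting to match 0.1 gives s ≈ 48.55.
So α = 0.62·48.55 ≈ 30.10, β = 0.38·48.55 ≈ 18.45.

α ≈ 30.10, β ≈ 18.45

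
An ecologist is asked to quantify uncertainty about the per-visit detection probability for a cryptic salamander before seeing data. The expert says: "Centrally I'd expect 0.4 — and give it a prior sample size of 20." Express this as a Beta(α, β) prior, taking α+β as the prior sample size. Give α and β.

α = 8, β = 12

Under the effective-sample-size interpretation, Beta(α, β) has prior mean α/(α+β) and prior sample size α+β.
So α+β = 20 and α/(α+β) = 0.4, giving α = 0.4·20 = 8 and β = 20 − 8 = 12.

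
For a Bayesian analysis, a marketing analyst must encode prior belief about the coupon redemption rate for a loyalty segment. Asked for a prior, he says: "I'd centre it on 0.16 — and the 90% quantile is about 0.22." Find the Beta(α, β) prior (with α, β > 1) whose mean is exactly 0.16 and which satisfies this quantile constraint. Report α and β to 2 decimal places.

α ≈ 10.38, β ≈ 54.52

With mean 0.16 fixed, write α = 0.16s, β = 0.84s where s = α+β.
Need P(θ < 0.22) = 0.9 under Beta(0.16s, 0.84s). Normal approximation: (q−m)/√(m(1−m)/s) ≈ z_{0.9} = 1.28, so s ≈ 0.16·0.84·(1.28)²/(0.22−0.16)² = 61.3.
At s = 61.3: P(θ<0.22) ≈ 0.894. Adjusting to match 0.9 gives s ≈ 64.90.
So α = 0.16·64.90 ≈ 10.38, β = 0.84·64.90 ≈ 54.52.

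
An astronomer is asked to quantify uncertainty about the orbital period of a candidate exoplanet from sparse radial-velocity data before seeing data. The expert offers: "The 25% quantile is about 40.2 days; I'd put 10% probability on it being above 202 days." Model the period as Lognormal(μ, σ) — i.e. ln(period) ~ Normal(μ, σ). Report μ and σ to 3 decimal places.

μ ≈ 4.251, σ ≈ 0.825

If T ~ Lognormal(μ,σ) then ln T ~ Normal(μ,σ), so the p-quantile of ln T is μ + z_p·σ.
ln(40.2) = 3.694 and ln(202) = 5.308; z_{0.25} = -0.6745, z_{0.9} = 1.282.
σ = (5.308 − 3.694)/(1.282 − (-0.6745)) = 0.825.
μ = 3.694 − (-0.6745)·0.825 = 4.251.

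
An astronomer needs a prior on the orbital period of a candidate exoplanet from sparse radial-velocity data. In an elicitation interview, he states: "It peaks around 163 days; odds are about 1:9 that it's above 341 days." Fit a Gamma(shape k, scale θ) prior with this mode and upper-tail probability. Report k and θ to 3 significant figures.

k ≈ 4.53, θ ≈ 46.2

Gamma(k,θ) with k>1 has mode (k−1)θ, so θ = 163/(k−1).
Need P(X < 341) = 0.9 with θ tied to k this way. Start at k = 2, θ = 163: P(X<341) ≈ 0.618.
Too low — raise k to concentrate. Iterating converges to k ≈ 4.53.
Then θ = 163/(4.53−1) ≈ 46.2.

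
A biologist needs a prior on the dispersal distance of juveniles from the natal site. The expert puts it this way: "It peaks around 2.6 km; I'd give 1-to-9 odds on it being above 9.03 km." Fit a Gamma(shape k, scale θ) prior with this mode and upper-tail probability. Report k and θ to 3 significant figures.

k ≈ 2.21, θ ≈ 2.15

Gamma(k,θ) with k>1 has mode (k−1)θ, so θ = 2.6/(k−1).
Need P(X < 9.03) = 0.9 with θ tied to k this way. Start at k = 2, θ = 2.6: P(X<9.03) ≈ 0.861.
Too low — raise k to concentrate. Iterating converges to k ≈ 2.21.
Then θ = 2.6/(2.21−1) ≈ 2.15.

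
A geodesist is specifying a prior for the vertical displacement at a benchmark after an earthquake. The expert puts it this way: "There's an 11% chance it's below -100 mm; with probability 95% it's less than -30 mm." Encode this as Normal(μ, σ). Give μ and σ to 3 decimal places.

The p-quantile of Normal(μ,σ) is μ + z_p·σ, with z_{0.11} = -1.227 and z_{0.95} = 1.645.
Eliminate σ: μ = (z₂·x₁ − z₁·x₂)/(z₂ − z₁) = (1.645·-100 − (-1.227)·-30)/2.871 = -70.099.
Then σ = (x₂ − x₁)/(z₂ − z₁) = (-30 − -100)/2.871 = 24.379.

μ = -70.099, σ = 24.379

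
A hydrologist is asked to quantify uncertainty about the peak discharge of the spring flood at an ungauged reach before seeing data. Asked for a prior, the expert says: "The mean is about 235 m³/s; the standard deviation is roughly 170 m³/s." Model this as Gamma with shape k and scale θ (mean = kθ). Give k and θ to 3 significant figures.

k ≈ 1.91, θ ≈ 123

For Gamma(k, scale θ): mean = kθ, variance = kθ², so CV = 1/√k.
CV = SD/mean = 170/235 = 0.7234, hence k = 1/CV² = 1.91.
Then θ = mean/k = 235/1.91 = 123.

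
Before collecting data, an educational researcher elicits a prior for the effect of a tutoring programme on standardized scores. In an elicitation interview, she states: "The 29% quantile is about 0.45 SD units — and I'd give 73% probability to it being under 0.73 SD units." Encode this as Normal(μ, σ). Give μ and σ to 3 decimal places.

The p-quantile of Normal(μ,σ) is μ + z_p·σ, with z_{0.29} = -0.5534 and z_{0.73} = 0.6128.
Eliminate σ: μ = (z₂·x₁ − z₁·x₂)/(z₂ − z₁) = (0.6128·0.45 − (-0.5534)·0.73)/1.166 = 0.583.
Then σ = (x₂ − x₁)/(z₂ − z₁) = (0.73 − 0.45)/1.166 = 0.240.

μ = 0.583, σ = 0.240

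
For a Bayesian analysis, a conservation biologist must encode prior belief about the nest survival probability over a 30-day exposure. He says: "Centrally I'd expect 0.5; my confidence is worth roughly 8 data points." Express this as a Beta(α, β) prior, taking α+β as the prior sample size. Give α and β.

Under the effective-sample-size interpretation, Beta(α, β) has prior mean α/(α+β) and prior sample size α+β.
So α+β = 8 and α/(α+β) = 0.5, giving α = 0.5·8 = 4 and β = 8 − 4 = 4.

α = 4, β = 4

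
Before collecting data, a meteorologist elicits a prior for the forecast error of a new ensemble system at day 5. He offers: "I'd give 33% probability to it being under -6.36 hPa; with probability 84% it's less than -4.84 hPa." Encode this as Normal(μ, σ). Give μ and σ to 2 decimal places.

μ = -5.89, σ = 1.06

For Normal(μ,σ), the p-quantile is μ + z_p·σ. Here z_{0.33} = -0.4399, z_{0.84} = 0.9945.
So -6.36 = μ − 0.4399σ and -4.84 = μ + 0.9945σ.
Subtracting: σ = (-4.84 − -6.36)/(0.9945 − (-0.4399)) = 1.06.
Then μ = -6.36 − (-0.4399)·1.06 = -5.89.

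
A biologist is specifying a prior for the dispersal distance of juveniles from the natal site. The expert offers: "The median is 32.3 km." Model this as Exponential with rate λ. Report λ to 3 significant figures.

Exponential median = ln 2 / λ, so λ = ln 2 / 32.3 = 0.0215.

λ ≈ 0.0215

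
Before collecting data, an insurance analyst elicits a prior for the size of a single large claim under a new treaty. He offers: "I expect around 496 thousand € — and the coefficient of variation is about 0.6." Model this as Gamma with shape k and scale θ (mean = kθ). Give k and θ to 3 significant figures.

k ≈ 2.78, θ ≈ 179

For Gamma(k, scale θ): mean = kθ, variance = kθ², so CV = 1/√k.
CV = 0.6, hence k = 1/CV² = 2.78.
Then θ = mean/k = 496/2.78 = 179.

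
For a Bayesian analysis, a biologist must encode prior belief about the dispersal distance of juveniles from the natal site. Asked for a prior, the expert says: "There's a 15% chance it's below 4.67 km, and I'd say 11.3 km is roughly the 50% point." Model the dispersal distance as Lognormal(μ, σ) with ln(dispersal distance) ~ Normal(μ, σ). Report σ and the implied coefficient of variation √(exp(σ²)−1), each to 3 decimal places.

σ ≈ 0.853, CV ≈ 1.034

If T ~ Lognormal(μ,σ) then ln T ~ Normal(μ,σ), so the p-quantile of ln T is μ + z_p·σ.
ln(4.67) = 1.541 and ln(11.3) = 2.425; z_{0.15} = -1.036, z_{0.5} = 0.
σ = (2.425 − 1.541)/(0 − (-1.036)) = 0.853.
μ = 1.541 − (-1.036)·0.853 = 2.425.
CV = √(exp(σ²)−1) = √(exp(0.7269)−1) = 1.034.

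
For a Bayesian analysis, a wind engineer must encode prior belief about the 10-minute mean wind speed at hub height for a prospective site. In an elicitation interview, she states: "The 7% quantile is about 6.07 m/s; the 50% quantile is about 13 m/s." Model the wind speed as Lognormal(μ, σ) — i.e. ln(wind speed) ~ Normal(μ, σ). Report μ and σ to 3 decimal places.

If T ~ Lognormal(μ,σ) then ln T ~ Normal(μ,σ), so the p-quantile of ln T is μ + z_p·σ.
ln(6.07) = 1.803 and ln(13) = 2.565; z_{0.07} = -1.476, z_{0.5} = 0.
σ = (2.565 − 1.803)/(0 − (-1.476)) = 0.516.
μ = 1.803 − (-1.476)·0.516 = 2.565.

μ ≈ 2.565, σ ≈ 0.516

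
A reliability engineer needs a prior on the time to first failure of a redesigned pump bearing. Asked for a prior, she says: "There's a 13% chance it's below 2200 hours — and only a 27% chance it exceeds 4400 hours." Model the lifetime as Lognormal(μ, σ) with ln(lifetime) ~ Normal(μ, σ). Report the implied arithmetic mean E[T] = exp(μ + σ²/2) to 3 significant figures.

If T ~ Lognormal(μ,σ) then ln T ~ Normal(μ,σ), so the p-quantile of ln T is μ + z_p·σ.
ln(2200) = 7.696 and ln(4400) = 8.389; z_{0.13} = -1.126, z_{0.73} = 0.6128.
σ = (8.389 − 7.696)/(0.6128 − (-1.126)) = 0.399.
μ = 7.696 − (-1.126)·0.399 = 8.145.
E[T] = exp(μ + σ²/2) = exp(8.145 + 0.0794) = 3730 hours.

E[T] ≈ 3730 hours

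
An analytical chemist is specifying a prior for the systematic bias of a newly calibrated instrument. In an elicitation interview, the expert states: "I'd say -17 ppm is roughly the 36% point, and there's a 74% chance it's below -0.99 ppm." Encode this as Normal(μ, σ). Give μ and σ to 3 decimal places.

The p-quantile of Normal(μ,σ) is μ + z_p·σ, with z_{0.36} = -0.3585 and z_{0.74} = 0.6433.
Eliminate σ: μ = (z₂·x₁ − z₁·x₂)/(z₂ − z₁) = (0.6433·-17 − (-0.3585)·-0.99)/1.002 = -11.271.
Then σ = (x₂ − x₁)/(z₂ − z₁) = (-0.99 − -17)/1.002 = 15.981.

μ = -11.271, σ = 15.981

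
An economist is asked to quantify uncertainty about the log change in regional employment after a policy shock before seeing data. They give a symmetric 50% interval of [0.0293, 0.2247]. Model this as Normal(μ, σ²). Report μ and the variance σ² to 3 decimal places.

μ = 0.127, σ² = 0.021

A symmetric 50% interval runs μ ± z·σ with z = 0.6745.
Half-width = 0.0977, so σ = 0.0977/0.6745 = 0.1449 and σ² = 0.021.
μ is the interval midpoint, 0.127.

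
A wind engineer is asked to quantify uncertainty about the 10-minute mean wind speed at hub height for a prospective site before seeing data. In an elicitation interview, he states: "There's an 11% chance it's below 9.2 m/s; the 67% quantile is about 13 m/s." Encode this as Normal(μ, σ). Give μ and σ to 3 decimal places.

For Normal(μ,σ), the p-quantile is μ + z_p·σ. Here z_{0.11} = -1.227, z_{0.67} = 0.4399.
So 9.2 = μ − 1.227σ and 13 = μ + 0.4399σ.
Subtracting: σ = (13 − 9.2)/(0.4399 − (-1.227)) = 2.280.
Then μ = 9.2 − (-1.227)·2.280 = 11.997.

μ = 11.997, σ = 2.280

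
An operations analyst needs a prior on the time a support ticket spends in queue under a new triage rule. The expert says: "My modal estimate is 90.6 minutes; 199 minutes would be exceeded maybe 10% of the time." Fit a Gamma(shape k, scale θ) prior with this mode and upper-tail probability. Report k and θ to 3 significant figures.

Gamma(k,θ) with k>1 has mode (k−1)θ, so θ = 90.6/(k−1).
Need P(X < 199) = 0.9 with θ tied to k this way. Start at k = 2, θ = 90.6: P(X<199) ≈ 0.645.
Too low — raise k to concentrate. Iterating converges to k ≈ 4.11.
Then θ = 90.6/(4.11−1) ≈ 29.2.

k ≈ 4.11, θ ≈ 29.2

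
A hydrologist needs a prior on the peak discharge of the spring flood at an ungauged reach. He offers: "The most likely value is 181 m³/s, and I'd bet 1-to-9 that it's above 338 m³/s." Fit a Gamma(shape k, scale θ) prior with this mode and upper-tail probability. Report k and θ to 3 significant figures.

k ≈ 5.9, θ ≈ 37

Gamma(k,θ) with k>1 has mode (k−1)θ, so θ = 181/(k−1).
Need P(X < 338) = 0.9 with θ tied to k this way. Start at k = 2, θ = 181: P(X<338) ≈ 0.557.
Too low — raise k to concentrate. Iterating converges to k ≈ 5.9.
Then θ = 181/(5.9−1) ≈ 37.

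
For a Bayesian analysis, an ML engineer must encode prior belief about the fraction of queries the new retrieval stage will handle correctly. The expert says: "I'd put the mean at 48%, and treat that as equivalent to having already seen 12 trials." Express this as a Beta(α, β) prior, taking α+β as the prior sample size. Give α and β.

Under the effective-sample-size interpretation, Beta(α, β) has prior mean α/(α+β) and prior sample size α+β.
So α+β = 12 and α/(α+β) = 0.48, giving α = 0.48·12 = 5.76 and β = 12 − 5.76 = 6.24.

α = 5.76, β = 6.24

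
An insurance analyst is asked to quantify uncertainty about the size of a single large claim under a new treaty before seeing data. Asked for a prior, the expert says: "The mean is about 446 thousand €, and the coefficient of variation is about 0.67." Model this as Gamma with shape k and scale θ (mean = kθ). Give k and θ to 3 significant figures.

For Gamma(k, scale θ): mean = kθ, variance = kθ², so CV = 1/√k.
CV = 0.67, hence k = 1/CV² = 2.23.
Then θ = mean/k = 446/2.23 = 200.

k ≈ 2.23, θ ≈ 200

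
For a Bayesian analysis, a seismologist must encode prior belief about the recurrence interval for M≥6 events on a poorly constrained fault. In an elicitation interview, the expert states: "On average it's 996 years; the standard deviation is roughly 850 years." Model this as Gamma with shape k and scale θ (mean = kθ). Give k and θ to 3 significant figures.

k ≈ 1.37, θ ≈ 725

For Gamma(k, scale θ): mean = kθ, variance = kθ², so CV = 1/√k.
CV = SD/mean = 850/996 = 0.8534, hence k = 1/CV² = 1.37.
Then θ = mean/k = 996/1.37 = 725.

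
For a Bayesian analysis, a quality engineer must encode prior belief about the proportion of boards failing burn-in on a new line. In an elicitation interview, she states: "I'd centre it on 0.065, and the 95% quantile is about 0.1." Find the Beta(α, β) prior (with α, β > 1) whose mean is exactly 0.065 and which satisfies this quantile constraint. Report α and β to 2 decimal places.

With mean 0.065 fixed, write α = 0.065s, β = 0.935s where s = α+β.
Need P(θ < 0.1) = 0.95 under Beta(0.065s, 0.935s). Normal approximation: (q−m)/√(m(1−m)/s) ≈ z_{0.95} = 1.64, so s ≈ 0.065·0.935·(1.64)²/(0.1−0.065)² = 134.2.
At s = 134.2: P(θ<0.1) ≈ 0.937. Adjusting to match 0.95 gives s ≈ 158.00.
So α = 0.065·158.00 ≈ 10.27, β = 0.935·158.00 ≈ 147.73.

α ≈ 10.27, β ≈ 147.73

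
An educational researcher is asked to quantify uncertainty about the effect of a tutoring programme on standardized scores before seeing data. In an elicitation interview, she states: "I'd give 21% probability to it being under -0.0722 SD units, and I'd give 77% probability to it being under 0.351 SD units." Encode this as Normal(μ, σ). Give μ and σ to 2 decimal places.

The p-quantile of Normal(μ,σ) is μ + z_p·σ, with z_{0.21} = -0.8064 and z_{0.77} = 0.7388.
Eliminate σ: μ = (z₂·x₁ − z₁·x₂)/(z₂ − z₁) = (0.7388·-0.0722 − (-0.8064)·0.351)/1.545 = 0.15.
Then σ = (x₂ − x₁)/(z₂ − z₁) = (0.351 − -0.0722)/1.545 = 0.27.

μ = 0.15, σ = 0.27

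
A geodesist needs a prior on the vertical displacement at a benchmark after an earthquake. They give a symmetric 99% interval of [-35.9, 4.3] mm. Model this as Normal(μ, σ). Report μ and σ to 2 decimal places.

μ = -15.80, σ = 7.80

A symmetric 99% interval runs μ ± z·σ with z = 2.576.
Half-width = 20.1, so σ = 20.1/2.576 = 7.80.
μ is the interval midpoint, -15.80.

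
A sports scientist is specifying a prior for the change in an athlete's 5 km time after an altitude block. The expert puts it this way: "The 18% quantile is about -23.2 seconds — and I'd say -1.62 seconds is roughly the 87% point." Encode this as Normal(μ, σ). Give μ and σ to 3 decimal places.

For Normal(μ,σ), the p-quantile is μ + z_p·σ. Here z_{0.18} = -0.9154, z_{0.87} = 1.126.
So -23.2 = μ − 0.9154σ and -1.62 = μ + 1.126σ.
Subtracting: σ = (-1.62 − -23.2)/(1.126 − (-0.9154)) = 10.569.
Then μ = -23.2 − (-0.9154)·10.569 = -13.525.

μ = -13.525, σ = 10.569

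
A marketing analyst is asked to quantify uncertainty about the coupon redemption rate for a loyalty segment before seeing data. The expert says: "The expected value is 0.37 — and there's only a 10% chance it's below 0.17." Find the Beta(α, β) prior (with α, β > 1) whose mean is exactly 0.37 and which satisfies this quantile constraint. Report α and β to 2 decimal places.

α ≈ 3.11, β ≈ 5.29

With mean 0.37 fixed, write α = 0.37s, β = 0.63s where s = α+β.
Need P(θ < 0.17) = 0.1 under Beta(0.37s, 0.63s). Normal approximation: (q−m)/√(m(1−m)/s) ≈ z_{0.1} = -1.28, so s ≈ 0.37·0.63·(-1.28)²/(0.17−0.37)² = 9.6.
At s = 9.6: P(θ<0.17) ≈ 0.084. Adjusting to match 0.1 gives s ≈ 8.40.
So α = 0.37·8.40 ≈ 3.11, β = 0.63·8.40 ≈ 5.29.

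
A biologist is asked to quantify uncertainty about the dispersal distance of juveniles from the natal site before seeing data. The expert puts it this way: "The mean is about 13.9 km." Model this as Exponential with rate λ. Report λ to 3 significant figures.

λ ≈ 0.0719

Exponential mean = 1/λ, so λ = 1/13.9 = 0.0719.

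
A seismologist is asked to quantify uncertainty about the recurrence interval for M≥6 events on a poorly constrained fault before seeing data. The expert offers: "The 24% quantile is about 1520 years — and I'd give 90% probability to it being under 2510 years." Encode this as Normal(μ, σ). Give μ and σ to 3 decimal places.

For Normal(μ,σ), the p-quantile is μ + z_p·σ. Here z_{0.24} = -0.7063, z_{0.9} = 1.282.
So 1520 = μ − 0.7063σ and 2510 = μ + 1.282σ.
Subtracting: σ = (2510 − 1520)/(1.282 − (-0.7063)) = 498.024.
Then μ = 1520 − (-0.7063)·498.024 = 1871.756.

μ = 1871.756, σ = 498.024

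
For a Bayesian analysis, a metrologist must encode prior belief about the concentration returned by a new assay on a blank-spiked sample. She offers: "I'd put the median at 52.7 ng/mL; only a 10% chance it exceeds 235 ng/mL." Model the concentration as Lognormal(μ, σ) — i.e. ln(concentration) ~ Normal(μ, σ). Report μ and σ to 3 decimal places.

If T ~ Lognormal(μ,σ) then ln T ~ Normal(μ,σ), so the p-quantile of ln T is μ + z_p·σ.
ln(52.7) = 3.965 and ln(235) = 5.46; z_{0.5} = 0, z_{0.9} = 1.282.
σ = (5.46 − 3.965)/(1.282 − (0)) = 1.167.
μ = 3.965 − (0)·1.167 = 3.965.

μ ≈ 3.965, σ ≈ 1.167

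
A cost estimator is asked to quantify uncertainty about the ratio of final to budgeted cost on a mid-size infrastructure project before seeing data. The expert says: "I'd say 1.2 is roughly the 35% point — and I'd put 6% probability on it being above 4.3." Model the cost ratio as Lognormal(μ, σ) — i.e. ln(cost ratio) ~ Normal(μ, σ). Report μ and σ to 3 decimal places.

μ ≈ 0.436, σ ≈ 0.658

If T ~ Lognormal(μ,σ) then ln T ~ Normal(μ,σ), so the p-quantile of ln T is μ + z_p·σ.
ln(1.2) = 0.1823 and ln(4.3) = 1.459; z_{0.35} = -0.3853, z_{0.94} = 1.555.
σ = (1.459 − 0.1823)/(1.555 − (-0.3853)) = 0.658.
μ = 0.1823 − (-0.3853)·0.658 = 0.436.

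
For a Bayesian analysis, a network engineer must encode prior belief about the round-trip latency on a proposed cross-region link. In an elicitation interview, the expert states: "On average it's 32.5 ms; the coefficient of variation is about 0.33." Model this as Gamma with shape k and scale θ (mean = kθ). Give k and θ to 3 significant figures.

For Gamma(k, scale θ): mean = kθ, variance = kθ², so CV = 1/√k.
CV = 0.33, hence k = 1/CV² = 9.18.
Then θ = mean/k = 32.5/9.18 = 3.54.

k ≈ 9.18, θ ≈ 3.54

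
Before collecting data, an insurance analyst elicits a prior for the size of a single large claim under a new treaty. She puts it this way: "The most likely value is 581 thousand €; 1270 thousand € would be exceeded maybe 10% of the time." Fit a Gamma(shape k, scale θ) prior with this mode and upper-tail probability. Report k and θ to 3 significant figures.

k ≈ 4.14, θ ≈ 185

Gamma(k,θ) with k>1 has mode (k−1)θ, so θ = 581/(k−1).
Need P(X < 1270) = 0.9 with θ tied to k this way. Start at k = 2, θ = 581: P(X<1270) ≈ 0.642.
Too low — raise k to concentrate. Iterating converges to k ≈ 4.14.
Then θ = 581/(4.14−1) ≈ 185.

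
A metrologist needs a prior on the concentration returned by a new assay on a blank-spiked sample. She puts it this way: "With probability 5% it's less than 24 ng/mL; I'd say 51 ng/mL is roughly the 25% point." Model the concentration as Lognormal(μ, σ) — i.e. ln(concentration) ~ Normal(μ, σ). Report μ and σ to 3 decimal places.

μ ≈ 4.456, σ ≈ 0.777

If T ~ Lognormal(μ,σ) then ln T ~ Normal(μ,σ), so the p-quantile of ln T is μ + z_p·σ.
ln(24) = 3.178 and ln(51) = 3.932; z_{0.05} = -1.645, z_{0.25} = -0.6745.
σ = (3.932 − 3.178)/(-0.6745 − (-1.645)) = 0.777.
μ = 3.178 − (-1.645)·0.777 = 4.456.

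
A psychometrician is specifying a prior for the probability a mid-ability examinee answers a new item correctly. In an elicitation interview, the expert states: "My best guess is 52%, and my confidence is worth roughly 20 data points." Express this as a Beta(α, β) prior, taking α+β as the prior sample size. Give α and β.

Under the effective-sample-size interpretation, Beta(α, β) has prior mean α/(α+β) and prior sample size α+β.
So α+β = 20 and α/(α+β) = 0.52, giving α = 0.52·20 = 10.4 and β = 20 − 10.4 = 9.6.

α = 10.4, β = 9.6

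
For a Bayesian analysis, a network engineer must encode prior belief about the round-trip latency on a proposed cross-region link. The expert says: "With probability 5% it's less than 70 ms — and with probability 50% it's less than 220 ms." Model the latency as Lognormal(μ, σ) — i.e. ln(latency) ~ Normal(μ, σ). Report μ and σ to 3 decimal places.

μ ≈ 5.394, σ ≈ 0.696

If T ~ Lognormal(μ,σ) then ln T ~ Normal(μ,σ), so the p-quantile of ln T is μ + z_p·σ.
ln(70) = 4.248 and ln(220) = 5.394; z_{0.05} = -1.645, z_{0.5} = 0.
σ = (5.394 − 4.248)/(0 − (-1.645)) = 0.696.
μ = 4.248 − (-1.645)·0.696 = 5.394.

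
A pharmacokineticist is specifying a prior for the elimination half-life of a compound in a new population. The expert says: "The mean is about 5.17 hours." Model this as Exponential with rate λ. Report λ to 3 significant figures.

Exponential mean = 1/λ, so λ = 1/5.17 = 0.193.

λ ≈ 0.193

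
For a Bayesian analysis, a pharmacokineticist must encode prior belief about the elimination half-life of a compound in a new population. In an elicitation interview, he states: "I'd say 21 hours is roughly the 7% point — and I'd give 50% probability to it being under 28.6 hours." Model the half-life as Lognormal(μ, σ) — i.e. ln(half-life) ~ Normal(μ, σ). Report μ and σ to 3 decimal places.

If T ~ Lognormal(μ,σ) then ln T ~ Normal(μ,σ), so the p-quantile of ln T is μ + z_p·σ.
ln(21) = 3.045 and ln(28.6) = 3.353; z_{0.07} = -1.476, z_{0.5} = 0.
σ = (3.353 − 3.045)/(0 − (-1.476)) = 0.209.
μ = 3.045 − (-1.476)·0.209 = 3.353.

μ ≈ 3.353, σ ≈ 0.209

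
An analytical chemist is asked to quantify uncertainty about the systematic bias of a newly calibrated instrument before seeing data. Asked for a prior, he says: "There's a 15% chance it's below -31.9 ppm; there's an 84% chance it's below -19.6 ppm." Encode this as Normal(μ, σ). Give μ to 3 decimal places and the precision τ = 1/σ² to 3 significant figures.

For Normal(μ,σ), the p-quantile is μ + z_p·σ. Here z_{0.15} = -1.036, z_{0.84} = 0.9945.
So -31.9 = μ − 1.036σ and -19.6 = μ + 0.9945σ.
Subtracting: σ = (-19.6 − -31.9)/(0.9945 − (-1.036)) = 6.056.
Then μ = -31.9 − (-1.036)·6.056 = -25.623.
Precision τ = 1/σ² = 1/6.056² = 0.0273.

μ = -25.623, τ = 0.0273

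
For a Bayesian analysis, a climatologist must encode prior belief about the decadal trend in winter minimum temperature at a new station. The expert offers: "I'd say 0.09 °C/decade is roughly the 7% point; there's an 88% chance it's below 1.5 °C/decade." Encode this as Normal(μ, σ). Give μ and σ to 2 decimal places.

For Normal(μ,σ), the p-quantile is μ + z_p·σ. Here z_{0.07} = -1.476, z_{0.88} = 1.175.
So 0.09 = μ − 1.476σ and 1.5 = μ + 1.175σ.
Subtracting: σ = (1.5 − 0.09)/(1.175 − (-1.476)) = 0.53.
Then μ = 0.09 − (-1.476)·0.53 = 0.88.

μ = 0.88, σ = 0.53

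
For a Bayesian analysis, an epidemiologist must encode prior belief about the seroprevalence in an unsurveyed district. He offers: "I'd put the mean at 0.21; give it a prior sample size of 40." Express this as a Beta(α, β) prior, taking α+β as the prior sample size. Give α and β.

α = 8.4, β = 31.6

Under the effective-sample-size interpretation, Beta(α, β) has prior mean α/(α+β) and prior sample size α+β.
So α+β = 40 and α/(α+β) = 0.21, giving α = 0.21·40 = 8.4 and β = 40 − 8.4 = 31.6.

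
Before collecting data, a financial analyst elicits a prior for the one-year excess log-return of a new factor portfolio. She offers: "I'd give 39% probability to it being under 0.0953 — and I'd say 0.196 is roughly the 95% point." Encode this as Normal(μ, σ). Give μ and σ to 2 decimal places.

μ = 0.11, σ = 0.05

For Normal(μ,σ), the p-quantile is μ + z_p·σ. Here z_{0.39} = -0.2793, z_{0.95} = 1.645.
So 0.0953 = μ − 0.2793σ and 0.196 = μ + 1.645σ.
Subtracting: σ = (0.196 − 0.0953)/(1.645 − (-0.2793)) = 0.05.
Then μ = 0.0953 − (-0.2793)·0.05 = 0.11.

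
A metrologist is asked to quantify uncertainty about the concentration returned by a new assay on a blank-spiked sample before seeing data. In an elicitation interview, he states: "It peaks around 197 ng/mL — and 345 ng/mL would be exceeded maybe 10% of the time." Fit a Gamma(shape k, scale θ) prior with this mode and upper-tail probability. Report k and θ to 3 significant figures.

k ≈ 7.05, θ ≈ 32.6

Gamma(k,θ) with k>1 has mode (k−1)θ, so θ = 197/(k−1).
Need P(X < 345) = 0.9 with θ tied to k this way. Start at k = 2, θ = 197: P(X<345) ≈ 0.523.
Too low — raise k to concentrate. Iterating converges to k ≈ 7.05.
Then θ = 197/(7.05−1) ≈ 32.6.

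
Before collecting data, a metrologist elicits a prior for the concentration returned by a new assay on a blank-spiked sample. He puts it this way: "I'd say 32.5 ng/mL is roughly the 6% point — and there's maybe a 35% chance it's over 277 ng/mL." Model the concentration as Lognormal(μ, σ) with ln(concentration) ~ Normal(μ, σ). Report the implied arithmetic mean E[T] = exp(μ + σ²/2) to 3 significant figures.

E[T] ≈ 333 ng/mL

If T ~ Lognormal(μ,σ) then ln T ~ Normal(μ,σ), so the p-quantile of ln T is μ + z_p·σ.
ln(32.5) = 3.481 and ln(277) = 5.624; z_{0.06} = -1.555, z_{0.65} = 0.3853.
σ = (5.624 − 3.481)/(0.3853 − (-1.555)) = 1.104.
μ = 3.481 − (-1.555)·1.104 = 5.198.
E[T] = exp(μ + σ²/2) = exp(5.198 + 0.6099) = 333 ng/mL.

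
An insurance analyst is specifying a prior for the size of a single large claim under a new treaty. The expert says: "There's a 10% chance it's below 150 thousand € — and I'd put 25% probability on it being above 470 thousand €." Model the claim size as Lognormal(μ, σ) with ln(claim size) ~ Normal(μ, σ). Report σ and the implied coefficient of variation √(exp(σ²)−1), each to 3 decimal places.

σ ≈ 0.584, CV ≈ 0.637

If T ~ Lognormal(μ,σ) then ln T ~ Normal(μ,σ), so the p-quantile of ln T is μ + z_p·σ.
ln(150) = 5.011 and ln(470) = 6.153; z_{0.1} = -1.282, z_{0.75} = 0.6745.
σ = (6.153 − 5.011)/(0.6745 − (-1.282)) = 0.584.
μ = 5.011 − (-1.282)·0.584 = 5.759.
CV = √(exp(σ²)−1) = √(exp(0.3409)−1) = 0.637.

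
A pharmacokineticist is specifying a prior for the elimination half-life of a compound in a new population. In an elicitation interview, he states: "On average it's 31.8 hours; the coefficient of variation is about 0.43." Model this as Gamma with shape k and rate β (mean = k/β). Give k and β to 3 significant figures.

For Gamma(k, rate β): mean = k/β, variance = k/β², so CV = 1/√k.
CV = 0.43, hence k = 1/CV² = 5.41.
Then β = k/mean = 5.41/31.8 = 0.17.

k ≈ 5.41, β ≈ 0.17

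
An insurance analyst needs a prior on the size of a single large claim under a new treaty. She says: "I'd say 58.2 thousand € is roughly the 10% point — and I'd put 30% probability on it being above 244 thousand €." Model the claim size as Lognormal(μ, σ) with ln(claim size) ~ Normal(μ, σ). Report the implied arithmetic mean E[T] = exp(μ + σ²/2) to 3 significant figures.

If T ~ Lognormal(μ,σ) then ln T ~ Normal(μ,σ), so the p-quantile of ln T is μ + z_p·σ.
ln(58.2) = 4.064 and ln(244) = 5.497; z_{0.1} = -1.282, z_{0.7} = 0.5244.
σ = (5.497 − 4.064)/(0.5244 − (-1.282)) = 0.794.
μ = 4.064 − (-1.282)·0.794 = 5.081.
E[T] = exp(μ + σ²/2) = exp(5.081 + 0.3149) = 221 thousand €.

E[T] ≈ 221 thousand €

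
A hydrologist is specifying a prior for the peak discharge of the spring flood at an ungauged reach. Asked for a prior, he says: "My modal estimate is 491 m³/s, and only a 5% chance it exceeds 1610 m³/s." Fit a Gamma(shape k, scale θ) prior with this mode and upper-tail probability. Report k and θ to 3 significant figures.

Gamma(k,θ) with k>1 has mode (k−1)θ, so θ = 491/(k−1).
Need P(X < 1610) = 0.95 with θ tied to k this way. Start at k = 2, θ = 491: P(X<1610) ≈ 0.839.
Too low — raise k to concentrate. Iterating converges to k ≈ 2.85.
Then θ = 491/(2.85−1) ≈ 265.

k ≈ 2.85, θ ≈ 265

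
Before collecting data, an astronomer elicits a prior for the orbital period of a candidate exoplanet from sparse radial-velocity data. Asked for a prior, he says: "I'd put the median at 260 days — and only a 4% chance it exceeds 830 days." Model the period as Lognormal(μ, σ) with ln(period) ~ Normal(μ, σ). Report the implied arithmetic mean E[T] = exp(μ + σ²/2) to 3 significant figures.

If T ~ Lognormal(μ,σ) then ln T ~ Normal(μ,σ), so the p-quantile of ln T is μ + z_p·σ.
ln(260) = 5.561 and ln(830) = 6.721; z_{0.5} = 0, z_{0.96} = 1.751.
σ = (6.721 − 5.561)/(1.751 − (0)) = 0.663.
μ = 5.561 − (0)·0.663 = 5.561.
E[T] = exp(μ + σ²/2) = exp(5.561 + 0.2198) = 324 days.

E[T] ≈ 324 days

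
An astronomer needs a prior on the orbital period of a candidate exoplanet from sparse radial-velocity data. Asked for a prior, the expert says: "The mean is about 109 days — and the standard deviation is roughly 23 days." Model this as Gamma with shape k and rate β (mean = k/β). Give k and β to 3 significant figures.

k ≈ 22.5, β ≈ 0.206

For Gamma(k, rate β): mean = k/β, variance = k/β², so CV = 1/√k.
CV = SD/mean = 23/109 = 0.211, hence k = 1/CV² = 22.5.
Then β = k/mean = 22.5/109 = 0.206.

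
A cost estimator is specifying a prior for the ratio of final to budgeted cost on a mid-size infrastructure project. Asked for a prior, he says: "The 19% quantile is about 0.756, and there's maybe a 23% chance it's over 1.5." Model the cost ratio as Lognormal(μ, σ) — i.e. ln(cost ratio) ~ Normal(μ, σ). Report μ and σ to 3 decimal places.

If T ~ Lognormal(μ,σ) then ln T ~ Normal(μ,σ), so the p-quantile of ln T is μ + z_p·σ.
ln(0.756) = -0.2797 and ln(1.5) = 0.4055; z_{0.19} = -0.8779, z_{0.77} = 0.7388.
σ = (0.4055 − -0.2797)/(0.7388 − (-0.8779)) = 0.424.
μ = -0.2797 − (-0.8779)·0.424 = 0.092.

μ ≈ 0.092, σ ≈ 0.424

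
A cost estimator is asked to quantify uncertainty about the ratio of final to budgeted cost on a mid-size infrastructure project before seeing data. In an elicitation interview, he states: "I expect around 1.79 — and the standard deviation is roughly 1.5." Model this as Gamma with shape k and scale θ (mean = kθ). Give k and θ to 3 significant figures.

For Gamma(k, scale θ): mean = kθ, variance = kθ², so CV = 1/√k.
CV = SD/mean = 1.5/1.79 = 0.838, hence k = 1/CV² = 1.42.
Then θ = mean/k = 1.79/1.42 = 1.26.

k ≈ 1.42, θ ≈ 1.26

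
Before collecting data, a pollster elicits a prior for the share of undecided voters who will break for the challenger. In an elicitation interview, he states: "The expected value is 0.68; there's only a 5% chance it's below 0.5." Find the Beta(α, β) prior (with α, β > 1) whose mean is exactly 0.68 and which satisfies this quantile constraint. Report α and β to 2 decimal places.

α ≈ 13.27, β ≈ 6.24

With mean 0.68 fixed, write α = 0.68s, β = 0.32s where s = α+β.
Need P(θ < 0.5) = 0.05 under Beta(0.68s, 0.32s). Normal approximation: (q−m)/√(m(1−m)/s) ≈ z_{0.05} = -1.64, so s ≈ 0.68·0.32·(-1.64)²/(0.5−0.68)² = 18.2.
At s = 18.2: P(θ<0.5) ≈ 0.056. Adjusting to match 0.05 gives s ≈ 19.51.
So α = 0.68·19.51 ≈ 13.27, β = 0.32·19.51 ≈ 6.24.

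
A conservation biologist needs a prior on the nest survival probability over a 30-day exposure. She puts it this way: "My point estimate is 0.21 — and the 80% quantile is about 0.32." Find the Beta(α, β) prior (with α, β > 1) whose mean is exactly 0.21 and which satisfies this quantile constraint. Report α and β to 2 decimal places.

With mean 0.21 fixed, write α = 0.21s, β = 0.79s where s = α+β.
Need P(θ < 0.32) = 0.8 under Beta(0.21s, 0.79s). Normal approximation: (q−m)/√(m(1−m)/s) ≈ z_{0.8} = 0.842, so s ≈ 0.21·0.79·(0.842)²/(0.32−0.21)² = 9.7.
At s = 9.7: P(θ<0.32) ≈ 0.814. Adjusting to match 0.8 gives s ≈ 8.11.
So α = 0.21·8.11 ≈ 1.70, β = 0.79·8.11 ≈ 6.41.

α ≈ 1.70, β ≈ 6.41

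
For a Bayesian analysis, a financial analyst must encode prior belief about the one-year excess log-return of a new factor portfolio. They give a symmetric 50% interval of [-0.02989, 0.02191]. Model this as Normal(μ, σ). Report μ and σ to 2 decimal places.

μ = -0.00, σ = 0.04

A symmetric 50% interval runs μ ± z·σ with z = 0.6745.
Half-width = 0.0259, so σ = 0.0259/0.6745 = 0.04.
μ is the interval midpoint, -0.00.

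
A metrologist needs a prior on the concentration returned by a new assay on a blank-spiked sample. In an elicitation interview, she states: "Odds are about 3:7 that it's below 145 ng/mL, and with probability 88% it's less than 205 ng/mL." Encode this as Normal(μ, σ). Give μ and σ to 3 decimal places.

For Normal(μ,σ), the p-quantile is μ + z_p·σ. Here z_{0.3} = -0.5244, z_{0.88} = 1.175.
So 145 = μ − 0.5244σ and 205 = μ + 1.175σ.
Subtracting: σ = (205 − 145)/(1.175 − (-0.5244)) = 35.307.
Then μ = 145 − (-0.5244)·35.307 = 163.515.

μ = 163.515, σ = 35.307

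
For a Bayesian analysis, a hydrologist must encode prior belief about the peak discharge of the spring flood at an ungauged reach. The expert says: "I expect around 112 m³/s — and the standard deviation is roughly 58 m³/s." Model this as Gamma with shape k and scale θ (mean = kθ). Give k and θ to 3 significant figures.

k ≈ 3.73, θ ≈ 30

For Gamma(k, scale θ): mean = kθ, variance = kθ², so CV = 1/√k.
CV = SD/mean = 58/112 = 0.5179, hence k = 1/CV² = 3.73.
Then θ = mean/k = 112/3.73 = 30.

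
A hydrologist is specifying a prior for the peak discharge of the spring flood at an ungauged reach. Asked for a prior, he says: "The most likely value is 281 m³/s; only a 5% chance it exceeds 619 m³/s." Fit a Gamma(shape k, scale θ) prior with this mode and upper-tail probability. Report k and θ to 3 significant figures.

Gamma(k,θ) with k>1 has mode (k−1)θ, so θ = 281/(k−1).
Need P(X < 619) = 0.95 with θ tied to k this way. Start at k = 2, θ = 281: P(X<619) ≈ 0.646.
Too low — raise k to concentrate. Iterating converges to k ≈ 5.41.
Then θ = 281/(5.41−1) ≈ 63.7.

k ≈ 5.41, θ ≈ 63.7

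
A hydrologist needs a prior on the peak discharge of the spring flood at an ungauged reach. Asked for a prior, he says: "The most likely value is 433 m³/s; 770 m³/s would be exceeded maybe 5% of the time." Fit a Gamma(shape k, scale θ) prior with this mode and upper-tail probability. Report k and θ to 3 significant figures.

k ≈ 9.41, θ ≈ 51.5

Gamma(k,θ) with k>1 has mode (k−1)θ, so θ = 433/(k−1).
Need P(X < 770) = 0.95 with θ tied to k this way. Start at k = 2, θ = 433: P(X<770) ≈ 0.531.
Too low — raise k to concentrate. Iterating converges to k ≈ 9.41.
Then θ = 433/(9.41−1) ≈ 51.5.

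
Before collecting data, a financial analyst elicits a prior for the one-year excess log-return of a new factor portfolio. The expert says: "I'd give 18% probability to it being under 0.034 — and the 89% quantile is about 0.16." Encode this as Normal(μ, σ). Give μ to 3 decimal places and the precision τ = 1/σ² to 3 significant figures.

The p-quantile of Normal(μ,σ) is μ + z_p·σ, with z_{0.18} = -0.9154 and z_{0.89} = 1.227.
Eliminate σ: μ = (z₂·x₁ − z₁·x₂)/(z₂ − z₁) = (1.227·0.034 − (-0.9154)·0.16)/2.142 = 0.088.
Then σ = (x₂ − x₁)/(z₂ − z₁) = (0.16 − 0.034)/2.142 = 0.059.
Precision τ = 1/σ² = 1/0.05883² = 289.

μ = 0.088, τ = 289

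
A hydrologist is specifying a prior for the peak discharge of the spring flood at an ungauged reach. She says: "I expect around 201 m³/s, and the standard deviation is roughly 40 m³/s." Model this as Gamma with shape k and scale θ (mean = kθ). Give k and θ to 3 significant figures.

For Gamma(k, scale θ): mean = kθ, variance = kθ², so CV = 1/√k.
CV = SD/mean = 40/201 = 0.199, hence k = 1/CV² = 25.3.
Then θ = mean/k = 201/25.3 = 7.96.

k ≈ 25.3, θ ≈ 7.96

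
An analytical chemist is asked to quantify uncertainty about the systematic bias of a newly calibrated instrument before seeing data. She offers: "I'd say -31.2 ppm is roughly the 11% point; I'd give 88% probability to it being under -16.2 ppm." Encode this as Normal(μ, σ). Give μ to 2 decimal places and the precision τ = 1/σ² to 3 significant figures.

The p-quantile of Normal(μ,σ) is μ + z_p·σ, with z_{0.11} = -1.227 and z_{0.88} = 1.175.
Eliminate σ: μ = (z₂·x₁ − z₁·x₂)/(z₂ − z₁) = (1.175·-31.2 − (-1.227)·-16.2)/2.402 = -23.54.
Then σ = (x₂ − x₁)/(z₂ − z₁) = (-16.2 − -31.2)/2.402 = 6.25.
Precision τ = 1/σ² = 1/6.246² = 0.0256.

μ = -23.54, τ = 0.0256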